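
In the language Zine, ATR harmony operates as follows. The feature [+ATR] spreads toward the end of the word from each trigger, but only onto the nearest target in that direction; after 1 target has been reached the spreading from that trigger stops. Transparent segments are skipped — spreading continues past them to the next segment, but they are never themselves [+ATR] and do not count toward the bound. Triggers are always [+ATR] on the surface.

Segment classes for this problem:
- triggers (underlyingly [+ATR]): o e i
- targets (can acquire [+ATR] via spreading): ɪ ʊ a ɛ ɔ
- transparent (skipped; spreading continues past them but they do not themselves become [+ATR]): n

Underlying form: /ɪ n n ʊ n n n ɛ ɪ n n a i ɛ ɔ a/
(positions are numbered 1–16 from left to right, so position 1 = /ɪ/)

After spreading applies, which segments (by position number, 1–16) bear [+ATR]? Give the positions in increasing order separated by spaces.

13 14

From /i/ at 13 rightward: 14 /ɛ/ → [+ATR]; bound reached.
Targets with no active source: positions 1 4 8 9 12 15 16 stay [-ATR].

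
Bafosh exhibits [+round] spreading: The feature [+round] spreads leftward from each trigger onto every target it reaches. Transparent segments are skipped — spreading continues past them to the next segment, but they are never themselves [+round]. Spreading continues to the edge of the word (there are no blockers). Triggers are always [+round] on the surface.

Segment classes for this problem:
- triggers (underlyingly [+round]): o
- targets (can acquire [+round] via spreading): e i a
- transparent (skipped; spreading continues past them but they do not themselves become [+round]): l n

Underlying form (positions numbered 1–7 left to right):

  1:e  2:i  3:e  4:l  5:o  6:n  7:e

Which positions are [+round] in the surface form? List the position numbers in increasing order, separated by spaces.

1 2 3 5

From /o/ at 5 leftward: 4 /l/ transparent; 3 /e/ → [+round]; 2 /i/ → [+round]; 1 /e/ → [+round]; word edge.
Target with no active source: position 7 stays [-round].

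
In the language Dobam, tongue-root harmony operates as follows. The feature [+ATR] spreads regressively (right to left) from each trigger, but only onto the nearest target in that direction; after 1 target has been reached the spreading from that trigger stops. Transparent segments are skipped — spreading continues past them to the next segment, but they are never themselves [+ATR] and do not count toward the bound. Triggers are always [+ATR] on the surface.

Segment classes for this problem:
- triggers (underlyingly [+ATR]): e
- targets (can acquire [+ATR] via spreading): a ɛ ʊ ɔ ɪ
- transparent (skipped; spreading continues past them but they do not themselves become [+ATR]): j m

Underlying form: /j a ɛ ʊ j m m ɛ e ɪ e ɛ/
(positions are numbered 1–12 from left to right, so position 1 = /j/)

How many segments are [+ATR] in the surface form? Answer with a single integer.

4

From /e/ at 9 leftward: 8 /ɛ/ → [+ATR]; bound reached.
From /e/ at 11 leftward: 10 /ɪ/ → [+ATR]; bound reached.
Targets with no active source: positions 2 3 4 12 stay [-ATR].
[+ATR] positions on the surface: 8 9 10 11.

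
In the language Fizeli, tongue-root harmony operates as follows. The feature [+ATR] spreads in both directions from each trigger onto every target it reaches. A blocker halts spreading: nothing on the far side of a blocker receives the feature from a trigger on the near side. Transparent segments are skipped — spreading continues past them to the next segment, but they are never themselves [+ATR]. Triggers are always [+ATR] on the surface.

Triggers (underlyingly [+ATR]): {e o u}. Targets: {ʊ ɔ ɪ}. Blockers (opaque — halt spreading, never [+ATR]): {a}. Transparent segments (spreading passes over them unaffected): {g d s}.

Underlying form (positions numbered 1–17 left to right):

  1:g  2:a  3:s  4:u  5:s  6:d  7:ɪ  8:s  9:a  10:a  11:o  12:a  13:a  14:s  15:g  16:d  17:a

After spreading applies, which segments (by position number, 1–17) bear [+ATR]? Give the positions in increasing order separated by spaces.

4 7 11

From /u/ at 4 rightward: 5 /s/ transparent; 6 /d/ transparent; 7 /ɪ/ → [+ATR]; 8 /s/ transparent; 9 /a/ blocks.
From /u/ at 4 leftward: 3 /s/ transparent; 2 /a/ blocks.
From /o/ at 11 rightward: 12 /a/ blocks.
From /o/ at 11 leftward: 10 /a/ blocks.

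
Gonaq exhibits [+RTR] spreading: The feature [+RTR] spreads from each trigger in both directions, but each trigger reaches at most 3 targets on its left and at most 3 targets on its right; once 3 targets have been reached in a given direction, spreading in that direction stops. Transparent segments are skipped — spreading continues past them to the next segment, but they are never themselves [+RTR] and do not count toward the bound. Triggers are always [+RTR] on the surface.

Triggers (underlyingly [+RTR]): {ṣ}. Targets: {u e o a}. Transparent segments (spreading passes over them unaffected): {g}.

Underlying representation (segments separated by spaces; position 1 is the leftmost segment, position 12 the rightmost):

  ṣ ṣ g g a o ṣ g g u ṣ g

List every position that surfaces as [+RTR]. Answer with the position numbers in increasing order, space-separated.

From /ṣ/ at 1 rightward: 2 /ṣ/ is itself a trigger — this domain ends here.
From /ṣ/ at 1 leftward: word edge.
From /ṣ/ at 2 rightward: 3 /g/ transparent; 4 /g/ transparent; 5 /a/ → [+RTR]; 6 /o/ → [+RTR]; 7 /ṣ/ is itself a trigger — this domain ends here.
From /ṣ/ at 2 leftward: 1 /ṣ/ is itself a trigger — this domain ends here.
From /ṣ/ at 7 rightward: 8 /g/ transparent; 9 /g/ transparent; 10 /u/ → [+RTR]; 11 /ṣ/ is itself a trigger — this domain ends here.
From /ṣ/ at 7 leftward: 6 /o/ → [+RTR]; 5 /a/ → [+RTR]; 4 /g/ transparent; 3 /g/ transparent; 2 /ṣ/ is itself a trigger — this domain ends here.
From /ṣ/ at 11 rightward: 12 /g/ transparent; word edge.
From /ṣ/ at 11 leftward: 10 /u/ → [+RTR]; 9 /g/ transparent; 8 /g/ transparent; 7 /ṣ/ is itself a trigger — this domain ends here.

1 2 5 6 7 10 11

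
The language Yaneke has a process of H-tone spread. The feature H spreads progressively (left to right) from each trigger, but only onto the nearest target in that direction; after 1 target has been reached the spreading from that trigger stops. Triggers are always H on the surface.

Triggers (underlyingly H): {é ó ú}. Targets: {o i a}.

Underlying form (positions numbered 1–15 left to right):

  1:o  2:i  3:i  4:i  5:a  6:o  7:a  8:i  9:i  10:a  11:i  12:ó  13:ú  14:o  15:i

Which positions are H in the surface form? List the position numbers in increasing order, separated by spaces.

12 13 14

From /ó/ at 12 rightward: 13 /ú/ is itself a trigger — this domain ends here.
From /ú/ at 13 rightward: 14 /o/ → H; bound reached.
Targets with no active source: positions 1 2 3 4 5 6 7 8 9 10 11 15 stay [-high tone].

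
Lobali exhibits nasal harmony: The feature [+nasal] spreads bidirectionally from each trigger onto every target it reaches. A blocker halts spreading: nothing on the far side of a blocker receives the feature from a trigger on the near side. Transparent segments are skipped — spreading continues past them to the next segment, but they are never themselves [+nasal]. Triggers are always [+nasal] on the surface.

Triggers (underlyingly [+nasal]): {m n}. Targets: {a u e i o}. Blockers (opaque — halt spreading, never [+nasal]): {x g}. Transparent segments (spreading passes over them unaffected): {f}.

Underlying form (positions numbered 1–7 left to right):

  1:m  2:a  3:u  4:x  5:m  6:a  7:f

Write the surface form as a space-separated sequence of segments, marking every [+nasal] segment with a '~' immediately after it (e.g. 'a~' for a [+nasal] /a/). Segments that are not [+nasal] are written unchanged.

From /m/ at 1 rightward: 2 /a/ → [+nasal]; 3 /u/ → [+nasal]; 4 /x/ blocks.
From /m/ at 1 leftward: word edge.
From /m/ at 5 rightward: 6 /a/ → [+nasal]; 7 /f/ transparent; word edge.
From /m/ at 5 leftward: 4 /x/ blocks.
[+nasal] positions on the surface: 1 2 3 5 6.

m~ a~ u~ x m~ a~ f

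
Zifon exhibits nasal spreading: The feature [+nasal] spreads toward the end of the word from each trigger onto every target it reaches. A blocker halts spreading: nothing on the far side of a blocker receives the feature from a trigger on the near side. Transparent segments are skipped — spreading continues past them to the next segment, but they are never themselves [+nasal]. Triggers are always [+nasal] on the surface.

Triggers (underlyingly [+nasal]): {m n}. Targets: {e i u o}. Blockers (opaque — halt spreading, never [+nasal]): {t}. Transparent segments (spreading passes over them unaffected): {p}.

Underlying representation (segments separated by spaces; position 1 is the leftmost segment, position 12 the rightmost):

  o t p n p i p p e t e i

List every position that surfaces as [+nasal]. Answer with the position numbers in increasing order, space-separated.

From /n/ at 4 rightward: 5 /p/ transparent; 6 /i/ → [+nasal]; 7 /p/ transparent; 8 /p/ transparent; 9 /e/ → [+nasal]; 10 /t/ blocks.
Targets with no active source: positions 1 11 12 stay [-nasal].

4 6 9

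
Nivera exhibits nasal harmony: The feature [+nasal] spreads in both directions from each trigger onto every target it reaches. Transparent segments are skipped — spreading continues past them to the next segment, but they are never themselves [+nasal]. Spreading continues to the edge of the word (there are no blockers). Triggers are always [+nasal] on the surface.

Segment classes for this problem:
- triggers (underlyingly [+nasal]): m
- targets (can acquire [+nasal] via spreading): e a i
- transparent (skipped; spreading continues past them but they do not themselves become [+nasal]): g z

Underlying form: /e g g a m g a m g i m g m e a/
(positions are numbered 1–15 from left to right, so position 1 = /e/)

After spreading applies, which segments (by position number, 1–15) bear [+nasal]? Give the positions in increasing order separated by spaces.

1 4 5 7 8 10 11 13 14 15

From /m/ at 5 rightward: 6 /g/ transparent; 7 /a/ → [+nasal]; 8 /m/ is itself a trigger — this domain ends here.
From /m/ at 5 leftward: 4 /a/ → [+nasal]; 3 /g/ transparent; 2 /g/ transparent; 1 /e/ → [+nasal]; word edge.
From /m/ at 8 rightward: 9 /g/ transparent; 10 /i/ → [+nasal]; 11 /m/ is itself a trigger — this domain ends here.
From /m/ at 8 leftward: 7 /a/ → [+nasal]; 6 /g/ transparent; 5 /m/ is itself a trigger — this domain ends here.
From /m/ at 11 rightward: 12 /g/ transparent; 13 /m/ is itself a trigger — this domain ends here.
From /m/ at 11 leftward: 10 /i/ → [+nasal]; 9 /g/ transparent; 8 /m/ is itself a trigger — this domain ends here.
From /m/ at 13 rightward: 14 /e/ → [+nasal]; 15 /a/ → [+nasal]; word edge.
From /m/ at 13 leftward: 12 /g/ transparent; 11 /m/ is itself a trigger — this domain ends here.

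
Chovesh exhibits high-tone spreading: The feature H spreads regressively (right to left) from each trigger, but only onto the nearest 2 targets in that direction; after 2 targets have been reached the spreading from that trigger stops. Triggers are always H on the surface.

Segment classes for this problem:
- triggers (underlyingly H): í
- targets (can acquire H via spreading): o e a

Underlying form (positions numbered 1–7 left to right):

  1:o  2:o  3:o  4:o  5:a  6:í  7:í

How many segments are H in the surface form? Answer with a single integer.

From /í/ at 6 leftward: 5 /a/ → H; 4 /o/ → H; bound reached.
From /í/ at 7 leftward: 6 /í/ is itself a trigger — this domain ends here.
Targets with no active source: positions 1 2 3 stay [-high tone].
H positions on the surface: 4 5 6 7.

4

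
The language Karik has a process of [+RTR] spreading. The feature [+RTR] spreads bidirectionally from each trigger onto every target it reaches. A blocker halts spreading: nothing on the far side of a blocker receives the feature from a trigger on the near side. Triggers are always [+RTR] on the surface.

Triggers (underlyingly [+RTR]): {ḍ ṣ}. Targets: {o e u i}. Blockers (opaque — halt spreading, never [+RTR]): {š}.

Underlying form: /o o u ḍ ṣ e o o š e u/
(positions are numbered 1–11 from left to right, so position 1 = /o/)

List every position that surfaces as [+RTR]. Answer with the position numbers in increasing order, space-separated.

From /ḍ/ at 4 rightward: 5 /ṣ/ is itself a trigger — this domain ends here.
From /ḍ/ at 4 leftward: 3 /u/ → [+RTR]; 2 /o/ → [+RTR]; 1 /o/ → [+RTR]; word edge.
From /ṣ/ at 5 rightward: 6 /e/ → [+RTR]; 7 /o/ → [+RTR]; 8 /o/ → [+RTR]; 9 /š/ blocks.
From /ṣ/ at 5 leftward: 4 /ḍ/ is itself a trigger — this domain ends here.
Targets with no active source: positions 10 11 stay [-emphatic].

1 2 3 4 5 6 7 8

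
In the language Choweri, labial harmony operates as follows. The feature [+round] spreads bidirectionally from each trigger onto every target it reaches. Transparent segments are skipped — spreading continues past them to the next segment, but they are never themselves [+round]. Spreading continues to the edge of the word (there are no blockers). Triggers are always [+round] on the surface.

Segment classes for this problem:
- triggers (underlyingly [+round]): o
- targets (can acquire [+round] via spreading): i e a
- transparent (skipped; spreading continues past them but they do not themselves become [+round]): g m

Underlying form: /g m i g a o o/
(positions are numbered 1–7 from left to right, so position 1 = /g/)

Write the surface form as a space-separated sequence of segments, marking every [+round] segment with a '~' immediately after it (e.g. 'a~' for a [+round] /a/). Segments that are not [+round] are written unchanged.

g m i~ g a~ o~ o~

From /o/ at 6 rightward: 7 /o/ is itself a trigger — this domain ends here.
From /o/ at 6 leftward: 5 /a/ → [+round]; 4 /g/ transparent; 3 /i/ → [+round]; 2 /m/ transparent; 1 /g/ transparent; word edge.
From /o/ at 7 rightward: word edge.
From /o/ at 7 leftward: 6 /o/ is itself a trigger — this domain ends here.
[+round] positions on the surface: 3 5 6 7.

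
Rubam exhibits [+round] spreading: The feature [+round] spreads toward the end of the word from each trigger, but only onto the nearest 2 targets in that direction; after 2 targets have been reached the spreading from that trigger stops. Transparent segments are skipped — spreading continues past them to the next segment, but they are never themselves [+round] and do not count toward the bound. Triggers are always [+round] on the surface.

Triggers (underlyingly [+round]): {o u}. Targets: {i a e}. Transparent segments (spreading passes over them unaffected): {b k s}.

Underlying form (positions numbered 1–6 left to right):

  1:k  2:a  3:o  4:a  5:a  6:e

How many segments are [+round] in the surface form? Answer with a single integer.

3

From /o/ at 3 rightward: 4 /a/ → [+round]; 5 /a/ → [+round]; bound reached.
Targets with no active source: positions 2 6 stay [-round].
[+round] positions on the surface: 3 4 5.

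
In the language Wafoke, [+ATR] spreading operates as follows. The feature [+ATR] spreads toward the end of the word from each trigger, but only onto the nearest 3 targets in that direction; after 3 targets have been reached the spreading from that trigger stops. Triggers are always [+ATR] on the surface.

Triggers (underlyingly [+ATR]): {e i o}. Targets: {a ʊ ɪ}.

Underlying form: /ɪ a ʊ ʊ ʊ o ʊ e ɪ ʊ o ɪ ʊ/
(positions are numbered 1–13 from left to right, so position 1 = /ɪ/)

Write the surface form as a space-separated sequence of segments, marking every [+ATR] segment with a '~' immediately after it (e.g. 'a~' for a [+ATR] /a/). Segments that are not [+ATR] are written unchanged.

From /o/ at 6 rightward: 7 /ʊ/ → [+ATR]; 8 /e/ is itself a trigger — this domain ends here.
From /e/ at 8 rightward: 9 /ɪ/ → [+ATR]; 10 /ʊ/ → [+ATR]; 11 /o/ is itself a trigger — this domain ends here.
From /o/ at 11 rightward: 12 /ɪ/ → [+ATR]; 13 /ʊ/ → [+ATR]; word edge.
Targets with no active source: positions 1 2 3 4 5 stay [-ATR].
[+ATR] positions on the surface: 6 7 8 9 10 11 12 13.

ɪ a ʊ ʊ ʊ o~ ʊ~ e~ ɪ~ ʊ~ o~ ɪ~ ʊ~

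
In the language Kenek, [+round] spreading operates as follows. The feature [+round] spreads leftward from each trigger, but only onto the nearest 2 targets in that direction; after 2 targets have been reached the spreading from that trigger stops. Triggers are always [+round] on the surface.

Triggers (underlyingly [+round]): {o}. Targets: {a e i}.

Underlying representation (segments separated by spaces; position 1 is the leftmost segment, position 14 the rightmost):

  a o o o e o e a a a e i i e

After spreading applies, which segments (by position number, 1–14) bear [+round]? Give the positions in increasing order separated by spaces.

1 2 3 4 5 6

From /o/ at 2 leftward: 1 /a/ → [+round]; word edge.
From /o/ at 3 leftward: 2 /o/ is itself a trigger — this domain ends here.
From /o/ at 4 leftward: 3 /o/ is itself a trigger — this domain ends here.
From /o/ at 6 leftward: 5 /e/ → [+round]; 4 /o/ is itself a trigger — this domain ends here.
Targets with no active source: positions 7 8 9 10 11 12 13 14 stay [-round].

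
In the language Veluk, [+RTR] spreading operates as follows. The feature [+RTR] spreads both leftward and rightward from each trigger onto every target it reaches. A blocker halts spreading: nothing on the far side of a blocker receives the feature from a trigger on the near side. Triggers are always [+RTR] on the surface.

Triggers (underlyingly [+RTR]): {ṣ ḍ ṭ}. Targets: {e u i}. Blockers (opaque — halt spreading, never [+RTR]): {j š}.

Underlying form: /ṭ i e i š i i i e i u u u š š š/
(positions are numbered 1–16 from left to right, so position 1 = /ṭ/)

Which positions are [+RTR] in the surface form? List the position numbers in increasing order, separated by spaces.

1 2 3 4

From /ṭ/ at 1 rightward: 2 /i/ → [+RTR]; 3 /e/ → [+RTR]; 4 /i/ → [+RTR]; 5 /š/ blocks.
From /ṭ/ at 1 leftward: word edge.
Targets with no active source: positions 6 7 8 9 10 11 12 13 stay [-emphatic].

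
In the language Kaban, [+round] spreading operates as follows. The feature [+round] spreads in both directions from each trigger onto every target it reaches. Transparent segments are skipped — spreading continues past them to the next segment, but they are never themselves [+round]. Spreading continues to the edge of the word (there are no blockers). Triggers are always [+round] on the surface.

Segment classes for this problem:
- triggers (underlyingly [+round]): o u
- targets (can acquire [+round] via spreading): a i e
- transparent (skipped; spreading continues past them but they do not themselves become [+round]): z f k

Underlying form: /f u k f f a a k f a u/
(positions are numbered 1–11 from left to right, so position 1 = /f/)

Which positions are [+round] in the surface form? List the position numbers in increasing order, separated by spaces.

2 6 7 10 11

From /u/ at 2 rightward: 3 /k/ transparent; 4 /f/ transparent; 5 /f/ transparent; 6 /a/ → [+round]; 7 /a/ → [+round]; 8 /k/ transparent; 9 /f/ transparent; 10 /a/ → [+round]; 11 /u/ is itself a trigger — this domain ends here.
From /u/ at 2 leftward: 1 /f/ transparent; word edge.
From /u/ at 11 rightward: word edge.
From /u/ at 11 leftward: 10 /a/ → [+round]; 9 /f/ transparent; 8 /k/ transparent; 7 /a/ → [+round]; 6 /a/ → [+round]; 5 /f/ transparent; 4 /f/ transparent; 3 /k/ transparent; 2 /u/ is itself a trigger — this domain ends here.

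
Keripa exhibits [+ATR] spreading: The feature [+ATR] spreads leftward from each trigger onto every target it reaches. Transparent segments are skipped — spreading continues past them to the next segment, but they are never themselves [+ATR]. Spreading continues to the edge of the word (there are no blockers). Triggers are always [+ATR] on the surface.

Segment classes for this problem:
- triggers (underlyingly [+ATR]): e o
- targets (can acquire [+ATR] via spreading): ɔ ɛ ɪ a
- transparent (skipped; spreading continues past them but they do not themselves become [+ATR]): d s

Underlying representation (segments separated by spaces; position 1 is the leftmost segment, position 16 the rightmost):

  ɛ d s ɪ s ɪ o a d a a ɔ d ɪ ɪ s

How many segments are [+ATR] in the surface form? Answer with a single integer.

From /o/ at 7 leftward: 6 /ɪ/ → [+ATR]; 5 /s/ transparent; 4 /ɪ/ → [+ATR]; 3 /s/ transparent; 2 /d/ transparent; 1 /ɛ/ → [+ATR]; word edge.
Targets with no active source: positions 8 10 11 12 14 15 stay [-ATR].
[+ATR] positions on the surface: 1 4 6 7.

4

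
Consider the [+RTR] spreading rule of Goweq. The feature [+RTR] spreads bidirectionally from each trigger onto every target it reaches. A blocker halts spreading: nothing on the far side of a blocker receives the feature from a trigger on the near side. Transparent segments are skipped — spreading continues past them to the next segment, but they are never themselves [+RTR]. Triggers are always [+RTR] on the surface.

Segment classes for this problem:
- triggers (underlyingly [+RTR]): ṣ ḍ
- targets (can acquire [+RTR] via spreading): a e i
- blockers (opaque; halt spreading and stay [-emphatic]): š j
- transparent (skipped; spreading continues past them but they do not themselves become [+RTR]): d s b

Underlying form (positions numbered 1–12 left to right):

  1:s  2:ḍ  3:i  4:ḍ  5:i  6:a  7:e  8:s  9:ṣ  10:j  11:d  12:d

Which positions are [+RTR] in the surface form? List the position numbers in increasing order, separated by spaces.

From /ḍ/ at 2 rightward: 3 /i/ → [+RTR]; 4 /ḍ/ is itself a trigger — this domain ends here.
From /ḍ/ at 2 leftward: 1 /s/ transparent; word edge.
From /ḍ/ at 4 rightward: 5 /i/ → [+RTR]; 6 /a/ → [+RTR]; 7 /e/ → [+RTR]; 8 /s/ transparent; 9 /ṣ/ is itself a trigger — this domain ends here.
From /ḍ/ at 4 leftward: 3 /i/ → [+RTR]; 2 /ḍ/ is itself a trigger — this domain ends here.
From /ṣ/ at 9 rightward: 10 /j/ blocks.
From /ṣ/ at 9 leftward: 8 /s/ transparent; 7 /e/ → [+RTR]; 6 /a/ → [+RTR]; 5 /i/ → [+RTR]; 4 /ḍ/ is itself a trigger — this domain ends here.

2 3 4 5 6 7 9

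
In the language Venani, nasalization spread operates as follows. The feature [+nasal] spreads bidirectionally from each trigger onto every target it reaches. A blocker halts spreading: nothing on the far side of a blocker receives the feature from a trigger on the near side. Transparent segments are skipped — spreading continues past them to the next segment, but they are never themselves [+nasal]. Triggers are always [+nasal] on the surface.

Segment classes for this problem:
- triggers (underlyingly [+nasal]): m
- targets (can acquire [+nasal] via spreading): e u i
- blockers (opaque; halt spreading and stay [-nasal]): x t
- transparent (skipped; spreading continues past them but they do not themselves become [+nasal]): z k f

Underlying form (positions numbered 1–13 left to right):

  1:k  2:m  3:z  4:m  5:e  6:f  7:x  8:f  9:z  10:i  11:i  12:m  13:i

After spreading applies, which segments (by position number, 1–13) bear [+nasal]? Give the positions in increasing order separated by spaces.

From /m/ at 2 rightward: 3 /z/ transparent; 4 /m/ is itself a trigger — this domain ends here.
From /m/ at 2 leftward: 1 /k/ transparent; word edge.
From /m/ at 4 rightward: 5 /e/ → [+nasal]; 6 /f/ transparent; 7 /x/ blocks.
From /m/ at 4 leftward: 3 /z/ transparent; 2 /m/ is itself a trigger — this domain ends here.
From /m/ at 12 rightward: 13 /i/ → [+nasal]; word edge.
From /m/ at 12 leftward: 11 /i/ → [+nasal]; 10 /i/ → [+nasal]; 9 /z/ transparent; 8 /f/ transparent; 7 /x/ blocks.

2 4 5 10 11 12 13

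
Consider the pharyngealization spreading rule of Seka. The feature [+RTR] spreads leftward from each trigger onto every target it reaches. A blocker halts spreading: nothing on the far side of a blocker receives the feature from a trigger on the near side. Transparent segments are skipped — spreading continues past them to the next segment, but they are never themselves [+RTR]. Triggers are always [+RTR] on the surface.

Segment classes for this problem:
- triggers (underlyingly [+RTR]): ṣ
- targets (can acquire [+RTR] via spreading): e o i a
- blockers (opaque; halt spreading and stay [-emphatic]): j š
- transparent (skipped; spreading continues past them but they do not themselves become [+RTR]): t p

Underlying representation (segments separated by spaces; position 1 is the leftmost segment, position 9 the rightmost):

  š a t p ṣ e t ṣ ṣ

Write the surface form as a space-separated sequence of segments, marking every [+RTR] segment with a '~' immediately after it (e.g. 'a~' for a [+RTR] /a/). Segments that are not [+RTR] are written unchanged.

From /ṣ/ at 5 leftward: 4 /p/ transparent; 3 /t/ transparent; 2 /a/ → [+RTR]; 1 /š/ blocks.
From /ṣ/ at 8 leftward: 7 /t/ transparent; 6 /e/ → [+RTR]; 5 /ṣ/ is itself a trigger — this domain ends here.
From /ṣ/ at 9 leftward: 8 /ṣ/ is itself a trigger — this domain ends here.
[+RTR] positions on the surface: 2 5 6 8 9.

š a~ t p ṣ~ e~ t ṣ~ ṣ~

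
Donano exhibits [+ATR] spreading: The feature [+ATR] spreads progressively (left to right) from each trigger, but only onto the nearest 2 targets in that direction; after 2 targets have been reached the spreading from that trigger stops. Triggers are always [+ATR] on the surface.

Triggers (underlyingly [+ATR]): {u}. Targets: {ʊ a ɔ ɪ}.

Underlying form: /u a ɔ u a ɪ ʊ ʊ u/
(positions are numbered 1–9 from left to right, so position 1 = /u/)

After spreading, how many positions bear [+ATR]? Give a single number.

7

From /u/ at 1 rightward: 2 /a/ → [+ATR]; 3 /ɔ/ → [+ATR]; bound reached.
From /u/ at 4 rightward: 5 /a/ → [+ATR]; 6 /ɪ/ → [+ATR]; bound reached.
From /u/ at 9 rightward: word edge.
Targets with no active source: positions 7 8 stay [-ATR].
[+ATR] positions on the surface: 1 2 3 4 5 6 9.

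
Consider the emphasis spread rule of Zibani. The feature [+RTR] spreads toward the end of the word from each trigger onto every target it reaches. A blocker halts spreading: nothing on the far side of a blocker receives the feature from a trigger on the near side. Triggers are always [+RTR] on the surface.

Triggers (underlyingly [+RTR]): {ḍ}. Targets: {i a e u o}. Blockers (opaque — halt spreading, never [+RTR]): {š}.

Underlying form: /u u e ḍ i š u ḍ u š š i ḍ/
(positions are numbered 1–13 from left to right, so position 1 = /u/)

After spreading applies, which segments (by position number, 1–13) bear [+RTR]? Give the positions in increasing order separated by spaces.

From /ḍ/ at 4 rightward: 5 /i/ → [+RTR]; 6 /š/ blocks.
From /ḍ/ at 8 rightward: 9 /u/ → [+RTR]; 10 /š/ blocks.
From /ḍ/ at 13 rightward: word edge.
Targets with no active source: positions 1 2 3 7 12 stay [-emphatic].

4 5 8 9 13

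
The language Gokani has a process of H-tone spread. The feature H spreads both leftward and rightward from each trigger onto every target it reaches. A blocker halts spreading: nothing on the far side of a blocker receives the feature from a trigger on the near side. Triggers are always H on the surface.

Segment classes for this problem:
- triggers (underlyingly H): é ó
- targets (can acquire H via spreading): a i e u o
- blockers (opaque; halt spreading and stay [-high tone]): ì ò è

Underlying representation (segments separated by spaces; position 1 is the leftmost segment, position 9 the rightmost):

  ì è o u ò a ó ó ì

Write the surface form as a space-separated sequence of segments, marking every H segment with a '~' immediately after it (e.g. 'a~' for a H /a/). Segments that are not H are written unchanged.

From /ó/ at 7 rightward: 8 /ó/ is itself a trigger — this domain ends here.
From /ó/ at 7 leftward: 6 /a/ → H; 5 /ò/ blocks.
From /ó/ at 8 rightward: 9 /ì/ blocks.
From /ó/ at 8 leftward: 7 /ó/ is itself a trigger — this domain ends here.
Targets with no active source: positions 3 4 stay [-high tone].
H positions on the surface: 6 7 8.

ì è o u ò a~ ó~ ó~ ì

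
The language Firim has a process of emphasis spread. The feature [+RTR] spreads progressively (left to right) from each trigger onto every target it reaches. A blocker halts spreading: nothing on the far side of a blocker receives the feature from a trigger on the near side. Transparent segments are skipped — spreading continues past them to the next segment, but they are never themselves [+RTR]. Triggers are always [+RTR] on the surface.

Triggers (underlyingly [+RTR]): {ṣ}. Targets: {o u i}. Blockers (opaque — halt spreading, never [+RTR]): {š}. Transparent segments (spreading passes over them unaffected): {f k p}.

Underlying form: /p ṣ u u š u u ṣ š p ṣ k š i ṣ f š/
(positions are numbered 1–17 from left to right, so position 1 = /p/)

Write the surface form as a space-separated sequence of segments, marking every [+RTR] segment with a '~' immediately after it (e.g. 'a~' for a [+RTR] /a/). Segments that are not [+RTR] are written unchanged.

From /ṣ/ at 2 rightward: 3 /u/ → [+RTR]; 4 /u/ → [+RTR]; 5 /š/ blocks.
From /ṣ/ at 8 rightward: 9 /š/ blocks.
From /ṣ/ at 11 rightward: 12 /k/ transparent; 13 /š/ blocks.
From /ṣ/ at 15 rightward: 16 /f/ transparent; 17 /š/ blocks.
Targets with no active source: positions 6 7 14 stay [-emphatic].
[+RTR] positions on the surface: 2 3 4 8 11 15.

p ṣ~ u~ u~ š u u ṣ~ š p ṣ~ k š i ṣ~ f š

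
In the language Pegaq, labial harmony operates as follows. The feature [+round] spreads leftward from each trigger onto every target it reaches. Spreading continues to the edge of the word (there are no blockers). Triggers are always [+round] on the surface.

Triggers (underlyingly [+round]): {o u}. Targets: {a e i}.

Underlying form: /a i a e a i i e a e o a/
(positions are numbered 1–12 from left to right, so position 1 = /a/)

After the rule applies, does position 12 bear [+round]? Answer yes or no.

no

From /o/ at 11 leftward: 10 /e/ → [+round]; 9 /a/ → [+round]; 8 /e/ → [+round]; 7 /i/ → [+round]; 6 /i/ → [+round]; 5 /a/ → [+round]; 4 /e/ → [+round]; 3 /a/ → [+round]; 2 /i/ → [+round]; 1 /a/ → [+round]; word edge.
Target with no active source: position 12 stays [-round].
[+round] positions on the surface: 1 2 3 4 5 6 7 8 9 10 11.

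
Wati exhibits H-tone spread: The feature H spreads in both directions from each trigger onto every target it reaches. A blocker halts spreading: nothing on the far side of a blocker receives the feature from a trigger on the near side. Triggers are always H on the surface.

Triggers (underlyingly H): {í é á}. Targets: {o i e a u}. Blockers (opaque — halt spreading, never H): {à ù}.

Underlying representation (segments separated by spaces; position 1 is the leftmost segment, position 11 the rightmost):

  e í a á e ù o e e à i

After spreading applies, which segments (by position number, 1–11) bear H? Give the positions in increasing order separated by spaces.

1 2 3 4 5

From /í/ at 2 rightward: 3 /a/ → H; 4 /á/ is itself a trigger — this domain ends here.
From /í/ at 2 leftward: 1 /e/ → H; word edge.
From /á/ at 4 rightward: 5 /e/ → H; 6 /ù/ blocks.
From /á/ at 4 leftward: 3 /a/ → H; 2 /í/ is itself a trigger — this domain ends here.
Targets with no active source: positions 7 8 9 11 stay [-high tone].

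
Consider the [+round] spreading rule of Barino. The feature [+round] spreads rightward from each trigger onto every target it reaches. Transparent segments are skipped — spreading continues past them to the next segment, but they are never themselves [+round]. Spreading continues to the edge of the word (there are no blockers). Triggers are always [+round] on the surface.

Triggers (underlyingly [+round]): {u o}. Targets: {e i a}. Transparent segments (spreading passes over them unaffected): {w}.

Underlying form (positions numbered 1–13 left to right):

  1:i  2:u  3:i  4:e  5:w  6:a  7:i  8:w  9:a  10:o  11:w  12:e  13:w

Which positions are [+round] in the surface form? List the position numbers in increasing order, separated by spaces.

From /u/ at 2 rightward: 3 /i/ → [+round]; 4 /e/ → [+round]; 5 /w/ transparent; 6 /a/ → [+round]; 7 /i/ → [+round]; 8 /w/ transparent; 9 /a/ → [+round]; 10 /o/ is itself a trigger — this domain ends here.
From /o/ at 10 rightward: 11 /w/ transparent; 12 /e/ → [+round]; 13 /w/ transparent; word edge.
Target with no active source: position 1 stays [-round].

2 3 4 6 7 9 10 12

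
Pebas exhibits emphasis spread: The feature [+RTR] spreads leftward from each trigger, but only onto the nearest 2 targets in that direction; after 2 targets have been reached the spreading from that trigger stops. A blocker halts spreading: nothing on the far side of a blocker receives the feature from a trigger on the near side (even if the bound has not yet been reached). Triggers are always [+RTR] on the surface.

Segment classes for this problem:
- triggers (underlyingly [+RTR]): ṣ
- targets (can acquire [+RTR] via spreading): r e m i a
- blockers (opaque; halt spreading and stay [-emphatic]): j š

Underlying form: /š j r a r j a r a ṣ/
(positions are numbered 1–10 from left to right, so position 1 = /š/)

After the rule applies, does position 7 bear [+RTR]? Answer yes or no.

no

From /ṣ/ at 10 leftward: 9 /a/ → [+RTR]; 8 /r/ → [+RTR]; bound reached.
Targets with no active source: positions 3 4 5 7 stay [-emphatic].
[+RTR] positions on the surface: 8 9 10.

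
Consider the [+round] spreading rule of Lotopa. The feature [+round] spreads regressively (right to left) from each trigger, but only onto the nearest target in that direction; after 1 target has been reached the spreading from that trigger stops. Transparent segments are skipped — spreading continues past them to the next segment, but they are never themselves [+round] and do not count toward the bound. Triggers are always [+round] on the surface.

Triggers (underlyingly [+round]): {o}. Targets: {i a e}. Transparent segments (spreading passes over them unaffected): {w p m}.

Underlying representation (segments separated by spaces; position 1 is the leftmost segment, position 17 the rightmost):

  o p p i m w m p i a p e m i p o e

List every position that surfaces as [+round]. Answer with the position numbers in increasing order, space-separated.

1 14 16

From /o/ at 1 leftward: word edge.
From /o/ at 16 leftward: 15 /p/ transparent; 14 /i/ → [+round]; bound reached.
Targets with no active source: positions 4 9 10 12 17 stay [-round].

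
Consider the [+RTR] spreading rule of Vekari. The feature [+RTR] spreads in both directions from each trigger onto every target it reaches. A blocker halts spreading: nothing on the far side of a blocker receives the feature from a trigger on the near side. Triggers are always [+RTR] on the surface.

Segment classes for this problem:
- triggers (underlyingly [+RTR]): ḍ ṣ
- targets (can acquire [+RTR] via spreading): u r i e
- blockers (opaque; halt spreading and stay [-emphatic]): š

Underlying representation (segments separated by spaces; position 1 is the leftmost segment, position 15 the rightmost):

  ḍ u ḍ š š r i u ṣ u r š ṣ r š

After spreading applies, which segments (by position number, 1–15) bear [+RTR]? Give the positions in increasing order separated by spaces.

From /ḍ/ at 1 rightward: 2 /u/ → [+RTR]; 3 /ḍ/ is itself a trigger — this domain ends here.
From /ḍ/ at 1 leftward: word edge.
From /ḍ/ at 3 rightward: 4 /š/ blocks.
From /ḍ/ at 3 leftward: 2 /u/ → [+RTR]; 1 /ḍ/ is itself a trigger — this domain ends here.
From /ṣ/ at 9 rightward: 10 /u/ → [+RTR]; 11 /r/ → [+RTR]; 12 /š/ blocks.
From /ṣ/ at 9 leftward: 8 /u/ → [+RTR]; 7 /i/ → [+RTR]; 6 /r/ → [+RTR]; 5 /š/ blocks.
From /ṣ/ at 13 rightward: 14 /r/ → [+RTR]; 15 /š/ blocks.
From /ṣ/ at 13 leftward: 12 /š/ blocks.

1 2 3 6 7 8 9 10 11 13 14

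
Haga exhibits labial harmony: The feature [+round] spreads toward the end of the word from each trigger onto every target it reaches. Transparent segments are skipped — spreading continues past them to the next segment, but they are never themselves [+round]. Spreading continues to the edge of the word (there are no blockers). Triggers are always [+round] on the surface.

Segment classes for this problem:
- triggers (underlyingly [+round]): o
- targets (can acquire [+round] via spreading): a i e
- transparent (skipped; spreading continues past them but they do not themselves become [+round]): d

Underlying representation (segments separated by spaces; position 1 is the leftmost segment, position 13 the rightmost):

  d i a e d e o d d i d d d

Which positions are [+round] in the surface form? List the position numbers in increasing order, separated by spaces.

From /o/ at 7 rightward: 8 /d/ transparent; 9 /d/ transparent; 10 /i/ → [+round]; 11 /d/ transparent; 12 /d/ transparent; 13 /d/ transparent; word edge.
Targets with no active source: positions 2 3 4 6 stay [-round].

7 10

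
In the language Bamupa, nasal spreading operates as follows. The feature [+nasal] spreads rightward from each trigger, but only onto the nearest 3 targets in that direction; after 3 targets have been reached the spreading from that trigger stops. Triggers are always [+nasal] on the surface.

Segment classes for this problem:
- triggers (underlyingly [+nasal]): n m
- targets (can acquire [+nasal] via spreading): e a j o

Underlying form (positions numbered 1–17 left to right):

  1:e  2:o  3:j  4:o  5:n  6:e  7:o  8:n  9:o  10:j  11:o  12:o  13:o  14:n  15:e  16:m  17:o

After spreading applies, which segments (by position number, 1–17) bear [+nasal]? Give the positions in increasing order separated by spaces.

From /n/ at 5 rightward: 6 /e/ → [+nasal]; 7 /o/ → [+nasal]; 8 /n/ is itself a trigger — this domain ends here.
From /n/ at 8 rightward: 9 /o/ → [+nasal]; 10 /j/ → [+nasal]; 11 /o/ → [+nasal]; bound reached.
From /n/ at 14 rightward: 15 /e/ → [+nasal]; 16 /m/ is itself a trigger — this domain ends here.
From /m/ at 16 rightward: 17 /o/ → [+nasal]; word edge.
Targets with no active source: positions 1 2 3 4 12 13 stay [-nasal].

5 6 7 8 9 10 11 14 15 16 17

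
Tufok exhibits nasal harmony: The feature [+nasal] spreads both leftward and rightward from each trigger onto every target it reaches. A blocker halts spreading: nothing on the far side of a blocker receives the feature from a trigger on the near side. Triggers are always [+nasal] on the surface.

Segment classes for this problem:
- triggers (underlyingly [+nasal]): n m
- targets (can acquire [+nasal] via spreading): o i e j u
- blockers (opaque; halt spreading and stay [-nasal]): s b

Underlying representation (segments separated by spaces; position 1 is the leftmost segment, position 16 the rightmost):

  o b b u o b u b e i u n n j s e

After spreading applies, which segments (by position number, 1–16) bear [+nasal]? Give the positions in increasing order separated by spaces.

From /n/ at 12 rightward: 13 /n/ is itself a trigger — this domain ends here.
From /n/ at 12 leftward: 11 /u/ → [+nasal]; 10 /i/ → [+nasal]; 9 /e/ → [+nasal]; 8 /b/ blocks.
From /n/ at 13 rightward: 14 /j/ → [+nasal]; 15 /s/ blocks.
From /n/ at 13 leftward: 12 /n/ is itself a trigger — this domain ends here.
Targets with no active source: positions 1 4 5 7 16 stay [-nasal].

9 10 11 12 13 14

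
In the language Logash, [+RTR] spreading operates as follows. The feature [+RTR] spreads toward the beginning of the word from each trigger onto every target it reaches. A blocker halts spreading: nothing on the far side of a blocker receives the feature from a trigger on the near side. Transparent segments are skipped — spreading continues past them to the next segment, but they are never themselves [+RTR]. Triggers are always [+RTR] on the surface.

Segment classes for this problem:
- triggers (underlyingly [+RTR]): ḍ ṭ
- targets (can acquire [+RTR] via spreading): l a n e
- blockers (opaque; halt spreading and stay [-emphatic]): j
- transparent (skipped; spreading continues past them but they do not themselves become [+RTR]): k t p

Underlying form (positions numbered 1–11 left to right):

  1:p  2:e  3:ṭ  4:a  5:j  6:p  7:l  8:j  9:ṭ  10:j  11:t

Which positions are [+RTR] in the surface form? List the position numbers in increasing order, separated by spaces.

2 3 9

From /ṭ/ at 3 leftward: 2 /e/ → [+RTR]; 1 /p/ transparent; word edge.
From /ṭ/ at 9 leftward: 8 /j/ blocks.
Targets with no active source: positions 4 7 stay [-emphatic].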